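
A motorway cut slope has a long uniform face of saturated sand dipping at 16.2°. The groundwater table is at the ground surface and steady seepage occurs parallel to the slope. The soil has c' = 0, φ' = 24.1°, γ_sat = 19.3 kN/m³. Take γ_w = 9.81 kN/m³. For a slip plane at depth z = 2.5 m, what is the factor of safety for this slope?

With seepage parallel to the slope and the water table at the surface, the effective normal stress on the slip plane uses the buoyant unit weight γ' = γ_sat − γ_w while the driving shear stress uses γ_sat:
FS = [c' + γ' z cos²β tanφ'] / [γ_sat z sinβ cosβ]
(For c' = 0 this reduces to FS = (γ'/γ_sat)·tanφ'/tanβ.)
γ' = 19.3 − 9.81 = 9.49 kN/m³
Numerator = 0.0 + 9.49·2.5·cos²16.2°·tan24.1° = 0.0 + 9.49·2.5·0.9222·0.4473 = 9.787 kPa
Denominator = 19.3·2.5·sin16.2°·cos16.2° = 19.3·2.5·0.2790·0.9603 = 12.927 kPa
FS = 9.787 / 12.927 = 0.757

FS = 0.76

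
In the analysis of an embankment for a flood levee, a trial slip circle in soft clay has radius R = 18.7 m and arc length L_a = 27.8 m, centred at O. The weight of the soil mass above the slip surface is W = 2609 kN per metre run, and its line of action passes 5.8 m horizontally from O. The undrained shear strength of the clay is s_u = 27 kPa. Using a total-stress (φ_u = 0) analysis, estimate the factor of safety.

Taking moments about the centre O, the resisting moment is provided by the undrained shear strength acting along the arc:
M_R = s_u·L_a·R = 27·27.80·18.7 = 14036.2 kN·m/m
M_D = W·d = 2609·5.8 = 15132.2 kN·m/m
FS = M_R / M_D = 14036.2 / 15132.2 = 0.928

FS = 0.93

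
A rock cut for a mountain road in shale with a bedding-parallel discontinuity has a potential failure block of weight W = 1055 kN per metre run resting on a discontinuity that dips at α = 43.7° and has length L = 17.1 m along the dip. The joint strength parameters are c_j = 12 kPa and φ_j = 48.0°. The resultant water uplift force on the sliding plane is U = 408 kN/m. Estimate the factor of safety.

FS = 0.82

Resolving the block weight along and normal to the plane and applying the Mohr–Coulomb strength on the joint:
N' = W cosα − U = 1055·cos43.7° − 408 = 354.7 kN/m
Driving force T = W sinα = 1055·sin43.7° = 728.9 kN/m
Resisting force R = c_j·L + N'·tanφ_j = 12·17.1 + 354.7·tan48.0° = 205.2 + 394.0 = 599.2 kN/m
FS = R / T = 599.2 / 728.9 = 0.822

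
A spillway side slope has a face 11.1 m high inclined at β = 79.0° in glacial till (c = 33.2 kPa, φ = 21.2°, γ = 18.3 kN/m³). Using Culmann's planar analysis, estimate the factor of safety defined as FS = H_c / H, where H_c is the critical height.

H_c = (4c/γ) · sinβ cosφ / [1 − cos(β − φ)]
    = (4·33.2/18.3) · sin79.0°·cos21.2° / [1 − cos57.8°]
    = 7.257 · 0.9152 / 0.4671 = 14.22 m
FS = H_c / H = 14.22 / 11.1 = 1.281

FS = 1.28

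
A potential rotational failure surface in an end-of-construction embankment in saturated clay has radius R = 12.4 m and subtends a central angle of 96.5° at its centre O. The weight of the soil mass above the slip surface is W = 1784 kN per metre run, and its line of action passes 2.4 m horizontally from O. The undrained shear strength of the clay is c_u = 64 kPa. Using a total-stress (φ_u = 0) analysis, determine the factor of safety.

FS = 3.87

Taking moments about the centre O, the resisting moment is provided by the undrained shear strength acting along the arc:
Arc length L_a = R·θ = 12.4·(96.5°·π/180) = 12.4·1.6842 = 20.88 m
M_R = c_u·L_a·R = 64·20.88·12.4 = 16574.0 kN·m/m
M_D = W·d = 1784·2.4 = 4281.6 kN·m/m
FS = M_R / M_D = 16574.0 / 4281.6 = 3.871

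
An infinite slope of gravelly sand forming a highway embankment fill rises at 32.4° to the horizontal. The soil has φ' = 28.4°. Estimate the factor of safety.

For a dry cohesionless infinite slope the factor of safety is FS = tanφ' / tanβ.
FS = tan28.4° / tan32.4° = 0.5407 / 0.6346 = 0.852

FS = 0.85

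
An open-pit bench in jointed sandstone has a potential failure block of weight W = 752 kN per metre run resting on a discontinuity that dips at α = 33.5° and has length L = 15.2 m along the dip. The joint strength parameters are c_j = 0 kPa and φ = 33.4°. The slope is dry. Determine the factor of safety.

FS = 1.00

Resolving the block weight along and normal to the plane and applying the Mohr–Coulomb strength on the joint:
N' = W cosα = 752·cos33.5° = 627.1 kN/m
Driving force T = W sinα = 752·sin33.5° = 415.1 kN/m
Resisting force R = c_j·L + N'·tanφ = 0·15.2 + 627.1·tan33.4° = 0.0 + 413.5 = 413.5 kN/m
FS = R / T = 413.5 / 415.1 = 0.996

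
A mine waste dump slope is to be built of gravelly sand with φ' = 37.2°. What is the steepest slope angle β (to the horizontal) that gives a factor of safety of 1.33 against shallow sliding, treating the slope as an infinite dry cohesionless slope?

β = 29.7°

For an infinite dry cohesionless slope FS = tanφ'/tanβ, so tanβ = tanφ' / FS.
tanβ = tan37.2° / 1.33 = 0.7590 / 1.33 = 0.5707
β = arctan(0.5707) = 29.71°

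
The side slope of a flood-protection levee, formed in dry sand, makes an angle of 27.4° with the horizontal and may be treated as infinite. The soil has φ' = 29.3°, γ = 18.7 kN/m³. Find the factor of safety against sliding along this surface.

For a dry cohesionless infinite slope the factor of safety is FS = tanφ' / tanβ.
FS = tan29.3° / tan27.4° = 0.5612 / 0.5184 = 1.083

FS = 1.08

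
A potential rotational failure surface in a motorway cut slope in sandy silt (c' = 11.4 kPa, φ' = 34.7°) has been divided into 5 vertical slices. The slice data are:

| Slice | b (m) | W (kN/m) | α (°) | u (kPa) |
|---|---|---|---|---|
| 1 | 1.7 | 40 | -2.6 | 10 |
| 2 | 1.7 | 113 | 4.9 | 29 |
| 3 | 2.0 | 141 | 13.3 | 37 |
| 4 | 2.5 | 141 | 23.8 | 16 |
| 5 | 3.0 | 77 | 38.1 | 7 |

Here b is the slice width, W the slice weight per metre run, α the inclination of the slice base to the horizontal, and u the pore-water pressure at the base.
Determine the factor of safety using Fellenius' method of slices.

Ordinary method of slices: FS = Σ[c'·Δl_i + (W_i cosα_i − u_i·Δl_i)·tanφ'] / Σ W_i sinα_i, with Δl_i = b_i / cosα_i.
Slice 1: Δl = 1.7/cos(-2.6°) = 1.702 m; N'_1 = 40·cos(-2.6°) − 10·1.702 = 22.9; c'Δl = 19.40; W sinα = -1.8
Slice 2: Δl = 1.7/cos4.9° = 1.706 m; N'_2 = 113·cos4.9° − 29·1.706 = 63.1; c'Δl = 19.45; W sinα = 9.7
Slice 3: Δl = 2.0/cos13.3° = 2.055 m; N'_3 = 141·cos13.3° − 37·2.055 = 61.2; c'Δl = 23.43; W sinα = 32.4
Slice 4: Δl = 2.5/cos23.8° = 2.732 m; N'_4 = 141·cos23.8° − 16·2.732 = 85.3; c'Δl = 31.15; W sinα = 56.9
Slice 5: Δl = 3.0/cos38.1° = 3.812 m; N'_5 = 77·cos38.1° − 7·3.812 = 33.9; c'Δl = 43.46; W sinα = 47.5
Σc'Δl = 136.9 kN/m; ΣN' = 266.4 kN/m; ΣW sinα = 144.7 kN/m
Resisting = 136.9 + 266.4·tan34.7° = 136.9 + 184.5 = 321.4 kN/m
FS = 321.4 / 144.7 = 2.221

FS = 2.22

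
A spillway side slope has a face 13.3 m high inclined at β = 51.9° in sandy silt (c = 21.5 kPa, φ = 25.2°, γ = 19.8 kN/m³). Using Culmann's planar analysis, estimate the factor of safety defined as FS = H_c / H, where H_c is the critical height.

FS = 2.18

H_c = (4c/γ) · sinβ cosφ / [1 − cos(β − φ)]
    = (4·21.5/19.8) · sin51.9°·cos25.2° / [1 − cos26.7°]
    = 4.343 · 0.7120 / 0.1066 = 29.00 m
FS = H_c / H = 29.00 / 13.3 = 2.181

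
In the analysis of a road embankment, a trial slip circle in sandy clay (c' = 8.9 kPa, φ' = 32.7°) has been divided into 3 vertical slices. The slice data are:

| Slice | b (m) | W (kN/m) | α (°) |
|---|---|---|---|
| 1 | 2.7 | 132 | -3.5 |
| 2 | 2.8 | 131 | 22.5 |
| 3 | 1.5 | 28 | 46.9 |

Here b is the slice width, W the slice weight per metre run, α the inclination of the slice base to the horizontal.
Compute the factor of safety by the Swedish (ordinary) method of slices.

FS = 3.92

Ordinary method of slices: FS = Σ[c'·Δl_i + (W_i cosα_i)·tanφ'] / Σ W_i sinα_i, with Δl_i = b_i / cosα_i.
Slice 1: Δl = 2.7/cos(-3.5°) = 2.705 m; N'_1 = 132·cos(-3.5°) = 131.8; c'Δl = 24.07; W sinα = -8.1
Slice 2: Δl = 2.8/cos22.5° = 3.031 m; N'_2 = 131·cos22.5° = 121.0; c'Δl = 26.97; W sinα = 50.1
Slice 3: Δl = 1.5/cos46.9° = 2.195 m; N'_3 = 28·cos46.9° = 19.1; c'Δl = 19.54; W sinα = 20.4
Σc'Δl = 70.6 kN/m; ΣN' = 271.9 kN/m; ΣW sinα = 62.5 kN/m
Resisting = 70.6 + 271.9·tan32.7° = 70.6 + 174.6 = 245.2 kN/m
FS = 245.2 / 62.5 = 3.921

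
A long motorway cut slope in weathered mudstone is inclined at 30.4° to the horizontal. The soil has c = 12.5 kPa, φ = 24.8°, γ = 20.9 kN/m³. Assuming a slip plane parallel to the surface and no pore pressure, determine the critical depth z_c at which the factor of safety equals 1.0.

Setting FS = 1.00 in FS = [c + γz cos²β tanφ] / [γz sinβ cosβ] and solving for z:
z = c / [γ cosβ (FS·sinβ − cosβ·tanφ)]
  = 12.5 / [20.9·cos30.4°·(1.00·sin30.4° − cos30.4°·tan24.8°)]
  = 12.5 / [20.9·0.8625·(1.00·0.5060 − 0.8625·0.4621)]
  = 12.5 / 1.9378 = 6.451 m

z_c = 6.45 m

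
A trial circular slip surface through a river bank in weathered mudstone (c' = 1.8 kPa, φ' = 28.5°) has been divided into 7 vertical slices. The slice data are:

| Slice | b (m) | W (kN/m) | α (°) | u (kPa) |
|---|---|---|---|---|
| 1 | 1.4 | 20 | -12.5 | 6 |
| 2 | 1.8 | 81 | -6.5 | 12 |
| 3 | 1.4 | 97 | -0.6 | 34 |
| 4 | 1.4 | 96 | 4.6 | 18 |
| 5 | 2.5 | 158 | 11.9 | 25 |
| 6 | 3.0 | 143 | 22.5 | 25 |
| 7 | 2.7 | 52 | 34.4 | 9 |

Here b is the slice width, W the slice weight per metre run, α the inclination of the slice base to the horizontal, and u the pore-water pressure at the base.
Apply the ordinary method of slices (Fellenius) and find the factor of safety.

FS = 1.95

Ordinary method of slices: FS = Σ[c'·Δl_i + (W_i cosα_i − u_i·Δl_i)·tanφ'] / Σ W_i sinα_i, with Δl_i = b_i / cosα_i.
Slice 1: Δl = 1.4/cos(-12.5°) = 1.434 m; N'_1 = 20·cos(-12.5°) − 6·1.434 = 10.9; c'Δl = 2.58; W sinα = -4.3
Slice 2: Δl = 1.8/cos(-6.5°) = 1.812 m; N'_2 = 81·cos(-6.5°) − 12·1.812 = 58.7; c'Δl = 3.26; W sinα = -9.2
Slice 3: Δl = 1.4/cos(-0.6°) = 1.400 m; N'_3 = 97·cos(-0.6°) − 34·1.400 = 49.4; c'Δl = 2.52; W sinα = -1.0
Slice 4: Δl = 1.4/cos4.6° = 1.405 m; N'_4 = 96·cos4.6° − 18·1.405 = 70.4; c'Δl = 2.53; W sinα = 7.7
Slice 5: Δl = 2.5/cos11.9° = 2.555 m; N'_5 = 158·cos11.9° − 25·2.555 = 90.7; c'Δl = 4.60; W sinα = 32.6
Slice 6: Δl = 3.0/cos22.5° = 3.247 m; N'_6 = 143·cos22.5° − 25·3.247 = 50.9; c'Δl = 5.84; W sinα = 54.7
Slice 7: Δl = 2.7/cos34.4° = 3.272 m; N'_7 = 52·cos34.4° − 9·3.272 = 13.5; c'Δl = 5.89; W sinα = 29.4
Σc'Δl = 27.2 kN/m; ΣN' = 344.6 kN/m; ΣW sinα = 109.9 kN/m
Resisting = 27.2 + 344.6·tan28.5° = 27.2 + 187.1 = 214.3 kN/m
FS = 214.3 / 109.9 = 1.951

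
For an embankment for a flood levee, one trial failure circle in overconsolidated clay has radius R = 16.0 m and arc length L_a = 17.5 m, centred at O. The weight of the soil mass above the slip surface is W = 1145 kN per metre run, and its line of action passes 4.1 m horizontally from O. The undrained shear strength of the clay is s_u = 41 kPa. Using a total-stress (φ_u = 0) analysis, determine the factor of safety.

Taking moments about the centre O, the resisting moment is provided by the undrained shear strength acting along the arc:
M_R = s_u·L_a·R = 41·17.50·16.0 = 11480.0 kN·m/m
M_D = W·d = 1145·4.1 = 4694.5 kN·m/m
FS = M_R / M_D = 11480.0 / 4694.5 = 2.445

FS = 2.45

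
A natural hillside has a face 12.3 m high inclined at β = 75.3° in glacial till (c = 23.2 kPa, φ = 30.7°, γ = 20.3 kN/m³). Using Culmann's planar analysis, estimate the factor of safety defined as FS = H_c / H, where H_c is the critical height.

FS = 1.07

H_c = (4c/γ) · sinβ cosφ / [1 − cos(β − φ)]
    = (4·23.2/20.3) · sin75.3°·cos30.7° / [1 − cos44.6°]
    = 4.571 · 0.8317 / 0.2880 = 13.20 m
FS = H_c / H = 13.20 / 12.3 = 1.073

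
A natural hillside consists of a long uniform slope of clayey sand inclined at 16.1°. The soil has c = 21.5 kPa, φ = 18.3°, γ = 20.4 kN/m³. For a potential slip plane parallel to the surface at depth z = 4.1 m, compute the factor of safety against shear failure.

For an infinite slope with a slip plane parallel to the surface (no pore pressure): FS = [c + γz cos²β tanφ] / [γz sinβ cosβ].
γz = 20.4·4.1 = 83.64 kN/m²
Numerator = 21.5 + 83.64·cos²16.1°·tan18.3° = 21.5 + 83.64·0.9231·0.3307 = 47.034 kPa
Denominator = 83.64·sin16.1°·cos16.1° = 83.64·0.2773·0.9608 = 22.285 kPa
FS = 47.034 / 22.285 = 2.111

FS = 2.11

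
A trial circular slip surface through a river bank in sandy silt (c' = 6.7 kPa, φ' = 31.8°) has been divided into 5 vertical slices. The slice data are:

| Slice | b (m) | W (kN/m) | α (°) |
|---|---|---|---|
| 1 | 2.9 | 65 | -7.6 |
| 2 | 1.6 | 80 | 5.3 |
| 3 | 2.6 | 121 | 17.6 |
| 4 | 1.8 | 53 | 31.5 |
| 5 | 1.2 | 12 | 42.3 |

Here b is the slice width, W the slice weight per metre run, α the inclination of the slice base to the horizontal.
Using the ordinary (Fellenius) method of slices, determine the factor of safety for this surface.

Ordinary method of slices: FS = Σ[c'·Δl_i + (W_i cosα_i)·tanφ'] / Σ W_i sinα_i, with Δl_i = b_i / cosα_i.
Slice 1: Δl = 2.9/cos(-7.6°) = 2.926 m; N'_1 = 65·cos(-7.6°) = 64.4; c'Δl = 19.60; W sinα = -8.6
Slice 2: Δl = 1.6/cos5.3° = 1.607 m; N'_2 = 80·cos5.3° = 79.7; c'Δl = 10.77; W sinα = 7.4
Slice 3: Δl = 2.6/cos17.6° = 2.728 m; N'_3 = 121·cos17.6° = 115.3; c'Δl = 18.28; W sinα = 36.6
Slice 4: Δl = 1.8/cos31.5° = 2.111 m; N'_4 = 53·cos31.5° = 45.2; c'Δl = 14.14; W sinα = 27.7
Slice 5: Δl = 1.2/cos42.3° = 1.622 m; N'_5 = 12·cos42.3° = 8.9; c'Δl = 10.87; W sinα = 8.1
Σc'Δl = 73.7 kN/m; ΣN' = 313.5 kN/m; ΣW sinα = 71.1 kN/m
Resisting = 73.7 + 313.5·tan31.8° = 73.7 + 194.4 = 268.0 kN/m
FS = 268.0 / 71.1 = 3.767

FS = 3.77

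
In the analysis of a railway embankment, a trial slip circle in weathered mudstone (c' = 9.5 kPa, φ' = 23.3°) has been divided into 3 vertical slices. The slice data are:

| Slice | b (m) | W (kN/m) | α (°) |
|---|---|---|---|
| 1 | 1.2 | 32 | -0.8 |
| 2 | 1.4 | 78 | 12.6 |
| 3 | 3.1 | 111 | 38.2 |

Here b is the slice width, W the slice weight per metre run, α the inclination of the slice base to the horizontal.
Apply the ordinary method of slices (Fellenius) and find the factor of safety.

Ordinary method of slices: FS = Σ[c'·Δl_i + (W_i cosα_i)·tanφ'] / Σ W_i sinα_i, with Δl_i = b_i / cosα_i.
Slice 1: Δl = 1.2/cos(-0.8°) = 1.200 m; N'_1 = 32·cos(-0.8°) = 32.0; c'Δl = 11.40; W sinα = -0.4
Slice 2: Δl = 1.4/cos12.6° = 1.435 m; N'_2 = 78·cos12.6° = 76.1; c'Δl = 13.63; W sinα = 17.0
Slice 3: Δl = 3.1/cos38.2° = 3.945 m; N'_3 = 111·cos38.2° = 87.2; c'Δl = 37.48; W sinα = 68.6
Σc'Δl = 62.5 kN/m; ΣN' = 195.3 kN/m; ΣW sinα = 85.2 kN/m
Resisting = 62.5 + 195.3·tan23.3° = 62.5 + 84.1 = 146.6 kN/m
FS = 146.6 / 85.2 = 1.721

FS = 1.72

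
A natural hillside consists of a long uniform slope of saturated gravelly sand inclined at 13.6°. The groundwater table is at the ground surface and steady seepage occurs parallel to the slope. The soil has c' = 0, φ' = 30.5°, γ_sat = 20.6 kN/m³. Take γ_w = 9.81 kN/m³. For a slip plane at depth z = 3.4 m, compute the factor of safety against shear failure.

With seepage parallel to the slope and the water table at the surface, the effective normal stress on the slip plane uses the buoyant unit weight γ' = γ_sat − γ_w while the driving shear stress uses γ_sat:
FS = [c' + γ' z cos²β tanφ'] / [γ_sat z sinβ cosβ]
(For c' = 0 this reduces to FS = (γ'/γ_sat)·tanφ'/tanβ.)
γ' = 20.6 − 9.81 = 10.79 kN/m³
Numerator = 0.0 + 10.79·3.4·cos²13.6°·tan30.5° = 0.0 + 10.79·3.4·0.9447·0.5890 = 20.415 kPa
Denominator = 20.6·3.4·sin13.6°·cos13.6° = 20.6·3.4·0.2351·0.9720 = 16.008 kPa
FS = 20.415 / 16.008 = 1.275

FS = 1.28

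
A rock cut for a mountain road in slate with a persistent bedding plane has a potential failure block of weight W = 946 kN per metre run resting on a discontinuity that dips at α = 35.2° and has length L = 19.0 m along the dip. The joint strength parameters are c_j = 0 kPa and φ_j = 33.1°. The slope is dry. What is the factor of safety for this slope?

FS = 0.92

Resolving the block weight along and normal to the plane and applying the Mohr–Coulomb strength on the joint:
N' = W cosα = 946·cos35.2° = 773.0 kN/m
Driving force T = W sinα = 946·sin35.2° = 545.3 kN/m
Resisting force R = c_j·L + N'·tanφ_j = 0·19.0 + 773.0·tan33.1° = 0.0 + 503.9 = 503.9 kN/m
FS = R / T = 503.9 / 545.3 = 0.924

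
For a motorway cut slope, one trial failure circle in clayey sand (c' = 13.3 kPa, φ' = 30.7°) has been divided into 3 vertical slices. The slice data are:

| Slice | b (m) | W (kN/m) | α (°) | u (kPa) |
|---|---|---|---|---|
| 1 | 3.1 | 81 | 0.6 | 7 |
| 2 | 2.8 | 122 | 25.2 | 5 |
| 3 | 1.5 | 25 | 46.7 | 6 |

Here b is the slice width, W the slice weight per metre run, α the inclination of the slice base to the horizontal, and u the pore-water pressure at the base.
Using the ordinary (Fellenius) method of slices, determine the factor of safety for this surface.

Ordinary method of slices: FS = Σ[c'·Δl_i + (W_i cosα_i − u_i·Δl_i)·tanφ'] / Σ W_i sinα_i, with Δl_i = b_i / cosα_i.
Slice 1: Δl = 3.1/cos0.6° = 3.100 m; N'_1 = 81·cos0.6° − 7·3.100 = 59.3; c'Δl = 41.23; W sinα = 0.8
Slice 2: Δl = 2.8/cos25.2° = 3.095 m; N'_2 = 122·cos25.2° − 5·3.095 = 94.9; c'Δl = 41.16; W sinα = 51.9
Slice 3: Δl = 1.5/cos46.7° = 2.187 m; N'_3 = 25·cos46.7° − 6·2.187 = 4.0; c'Δl = 29.09; W sinα = 18.2
Σc'Δl = 111.5 kN/m; ΣN' = 158.2 kN/m; ΣW sinα = 71.0 kN/m
Resisting = 111.5 + 158.2·tan30.7° = 111.5 + 94.0 = 205.4 kN/m
FS = 205.4 / 71.0 = 2.894

FS = 2.89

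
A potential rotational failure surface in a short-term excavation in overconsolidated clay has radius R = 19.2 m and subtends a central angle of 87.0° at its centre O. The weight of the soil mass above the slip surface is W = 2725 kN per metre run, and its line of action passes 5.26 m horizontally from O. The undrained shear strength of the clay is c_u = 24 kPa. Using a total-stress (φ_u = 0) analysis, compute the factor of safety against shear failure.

Taking moments about the centre O, the resisting moment is provided by the undrained shear strength acting along the arc:
Arc length L_a = R·θ = 19.2·(87.0°·π/180) = 19.2·1.5184 = 29.15 m
M_R = c_u·L_a·R = 24·29.15·19.2 = 13434.2 kN·m/m
M_D = W·d = 2725·5.26 = 14333.5 kN·m/m
FS = M_R / M_D = 13434.2 / 14333.5 = 0.937

FS = 0.94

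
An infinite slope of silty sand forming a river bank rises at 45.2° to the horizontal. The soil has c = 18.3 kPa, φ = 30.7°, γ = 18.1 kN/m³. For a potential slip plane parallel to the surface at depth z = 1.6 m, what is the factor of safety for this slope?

For an infinite slope with a slip plane parallel to the surface (no pore pressure): FS = [c + γz cos²β tanφ] / [γz sinβ cosβ].
γz = 18.1·1.6 = 28.96 kN/m²
Numerator = 18.3 + 28.96·cos²45.2°·tan30.7° = 18.3 + 28.96·0.4965·0.5938 = 26.838 kPa
Denominator = 28.96·sin45.2°·cos45.2° = 28.96·0.7096·0.7046 = 14.480 kPa
FS = 26.838 / 14.480 = 1.853

FS = 1.85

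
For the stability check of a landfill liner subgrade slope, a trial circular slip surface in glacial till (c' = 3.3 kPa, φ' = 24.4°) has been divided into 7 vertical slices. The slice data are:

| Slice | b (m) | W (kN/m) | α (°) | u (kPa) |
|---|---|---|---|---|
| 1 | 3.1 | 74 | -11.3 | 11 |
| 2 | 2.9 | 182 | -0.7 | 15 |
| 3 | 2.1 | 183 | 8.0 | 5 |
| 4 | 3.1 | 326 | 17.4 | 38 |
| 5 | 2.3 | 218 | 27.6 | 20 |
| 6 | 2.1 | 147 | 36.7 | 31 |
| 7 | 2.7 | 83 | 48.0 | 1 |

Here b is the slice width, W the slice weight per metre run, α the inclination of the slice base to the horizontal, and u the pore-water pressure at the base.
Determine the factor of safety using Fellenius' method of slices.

Ordinary method of slices: FS = Σ[c'·Δl_i + (W_i cosα_i − u_i·Δl_i)·tanφ'] / Σ W_i sinα_i, with Δl_i = b_i / cosα_i.
Slice 1: Δl = 3.1/cos(-11.3°) = 3.161 m; N'_1 = 74·cos(-11.3°) − 11·3.161 = 37.8; c'Δl = 10.43; W sinα = -14.5
Slice 2: Δl = 2.9/cos(-0.7°) = 2.900 m; N'_2 = 182·cos(-0.7°) − 15·2.900 = 138.5; c'Δl = 9.57; W sinα = -2.2
Slice 3: Δl = 2.1/cos8.0° = 2.121 m; N'_3 = 183·cos8.0° − 5·2.121 = 170.6; c'Δl = 7.00; W sinα = 25.5
Slice 4: Δl = 3.1/cos17.4° = 3.249 m; N'_4 = 326·cos17.4° − 38·3.249 = 187.6; c'Δl = 10.72; W sinα = 97.5
Slice 5: Δl = 2.3/cos27.6° = 2.595 m; N'_5 = 218·cos27.6° − 20·2.595 = 141.3; c'Δl = 8.56; W sinα = 101.0
Slice 6: Δl = 2.1/cos36.7° = 2.619 m; N'_6 = 147·cos36.7° − 31·2.619 = 36.7; c'Δl = 8.64; W sinα = 87.9
Slice 7: Δl = 2.7/cos48.0° = 4.035 m; N'_7 = 83·cos48.0° − 1·4.035 = 51.5; c'Δl = 13.32; W sinα = 61.7
Σc'Δl = 68.2 kN/m; ΣN' = 764.0 kN/m; ΣW sinα = 356.8 kN/m
Resisting = 68.2 + 764.0·tan24.4° = 68.2 + 346.6 = 414.8 kN/m
FS = 414.8 / 356.8 = 1.163

FS = 1.16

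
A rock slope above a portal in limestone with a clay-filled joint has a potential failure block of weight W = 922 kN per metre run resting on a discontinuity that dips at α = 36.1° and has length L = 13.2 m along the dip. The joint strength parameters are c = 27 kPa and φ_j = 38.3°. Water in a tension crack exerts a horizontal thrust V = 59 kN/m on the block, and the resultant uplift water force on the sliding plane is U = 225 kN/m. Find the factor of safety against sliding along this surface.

Resolving the block weight along and normal to the plane and applying the Mohr–Coulomb strength on the joint:
N' = W cosα − U − V sinα = 922·cos36.1° − 225 − 59·sin36.1° = 485.2 kN/m
Driving force T = W sinα + V cosα = 922·sin36.1° + 59·cos36.1° = 590.9 kN/m
Resisting force R = c·L + N'·tanφ_j = 27·13.2 + 485.2·tan38.3° = 356.4 + 383.2 = 739.6 kN/m
FS = R / T = 739.6 / 590.9 = 1.252

FS = 1.25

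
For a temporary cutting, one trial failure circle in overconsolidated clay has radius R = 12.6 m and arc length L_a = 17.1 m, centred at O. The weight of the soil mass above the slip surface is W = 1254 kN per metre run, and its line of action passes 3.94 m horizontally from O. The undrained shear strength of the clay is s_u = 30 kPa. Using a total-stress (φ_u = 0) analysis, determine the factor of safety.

FS = 1.31

Taking moments about the centre O, the resisting moment is provided by the undrained shear strength acting along the arc:
M_R = s_u·L_a·R = 30·17.10·12.6 = 6463.8 kN·m/m
M_D = W·d = 1254·3.94 = 4940.8 kN·m/m
FS = M_R / M_D = 6463.8 / 4940.8 = 1.308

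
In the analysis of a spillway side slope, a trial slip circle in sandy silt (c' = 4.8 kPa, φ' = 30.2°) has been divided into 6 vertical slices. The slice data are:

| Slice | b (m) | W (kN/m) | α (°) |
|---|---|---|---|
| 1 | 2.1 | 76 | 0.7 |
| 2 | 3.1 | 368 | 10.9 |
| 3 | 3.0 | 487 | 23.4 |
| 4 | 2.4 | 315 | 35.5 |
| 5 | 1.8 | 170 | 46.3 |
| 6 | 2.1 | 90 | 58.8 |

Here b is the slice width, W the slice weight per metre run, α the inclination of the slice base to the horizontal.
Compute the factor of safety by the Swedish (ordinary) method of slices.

FS = 1.31

Ordinary method of slices: FS = Σ[c'·Δl_i + (W_i cosα_i)·tanφ'] / Σ W_i sinα_i, with Δl_i = b_i / cosα_i.
Slice 1: Δl = 2.1/cos0.7° = 2.100 m; N'_1 = 76·cos0.7° = 76.0; c'Δl = 10.08; W sinα = 0.9
Slice 2: Δl = 3.1/cos10.9° = 3.157 m; N'_2 = 368·cos10.9° = 361.4; c'Δl = 15.15; W sinα = 69.6
Slice 3: Δl = 3.0/cos23.4° = 3.269 m; N'_3 = 487·cos23.4° = 446.9; c'Δl = 15.69; W sinα = 193.4
Slice 4: Δl = 2.4/cos35.5° = 2.948 m; N'_4 = 315·cos35.5° = 256.4; c'Δl = 14.15; W sinα = 182.9
Slice 5: Δl = 1.8/cos46.3° = 2.605 m; N'_5 = 170·cos46.3° = 117.5; c'Δl = 12.51; W sinα = 122.9
Slice 6: Δl = 2.1/cos58.8° = 4.054 m; N'_6 = 90·cos58.8° = 46.6; c'Δl = 19.46; W sinα = 77.0
Σc'Δl = 87.0 kN/m; ΣN' = 1304.8 kN/m; ΣW sinα = 646.7 kN/m
Resisting = 87.0 + 1304.8·tan30.2° = 87.0 + 759.4 = 846.5 kN/m
FS = 846.5 / 646.7 = 1.309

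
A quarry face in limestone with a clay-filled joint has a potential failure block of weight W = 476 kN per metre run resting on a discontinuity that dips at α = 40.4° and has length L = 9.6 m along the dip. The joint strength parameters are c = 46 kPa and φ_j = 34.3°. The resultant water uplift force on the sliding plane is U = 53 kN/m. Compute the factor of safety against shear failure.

FS = 2.12

Resolving the block weight along and normal to the plane and applying the Mohr–Coulomb strength on the joint:
N' = W cosα − U = 476·cos40.4° − 53 = 309.5 kN/m
Driving force T = W sinα = 476·sin40.4° = 308.5 kN/m
Resisting force R = c·L + N'·tanφ_j = 46·9.6 + 309.5·tan34.3° = 441.6 + 211.1 = 652.7 kN/m
FS = R / T = 652.7 / 308.5 = 2.116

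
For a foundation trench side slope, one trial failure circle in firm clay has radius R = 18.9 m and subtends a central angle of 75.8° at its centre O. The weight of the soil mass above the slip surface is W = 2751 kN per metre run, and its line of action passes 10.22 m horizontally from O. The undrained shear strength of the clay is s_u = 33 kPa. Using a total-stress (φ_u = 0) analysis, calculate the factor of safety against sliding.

Taking moments about the centre O, the resisting moment is provided by the undrained shear strength acting along the arc:
Arc length L_a = R·θ = 18.9·(75.8°·π/180) = 18.9·1.3230 = 25.00 m
M_R = s_u·L_a·R = 33·25.00·18.9 = 15595.0 kN·m/m
M_D = W·d = 2751·10.22 = 28115.2 kN·m/m
FS = M_R / M_D = 15595.0 / 28115.2 = 0.555

FS = 0.55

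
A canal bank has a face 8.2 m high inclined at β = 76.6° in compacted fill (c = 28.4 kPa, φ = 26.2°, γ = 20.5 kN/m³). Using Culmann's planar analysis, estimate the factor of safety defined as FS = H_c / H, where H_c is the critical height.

H_c = (4c/γ) · sinβ cosφ / [1 − cos(β − φ)]
    = (4·28.4/20.5) · sin76.6°·cos26.2° / [1 − cos50.4°]
    = 5.541 · 0.8728 / 0.3626 = 13.34 m
FS = H_c / H = 13.34 / 8.2 = 1.627

FS = 1.63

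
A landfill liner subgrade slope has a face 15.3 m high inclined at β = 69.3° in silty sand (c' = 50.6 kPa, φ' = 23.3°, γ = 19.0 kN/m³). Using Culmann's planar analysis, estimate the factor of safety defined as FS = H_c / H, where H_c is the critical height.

H_c = (4c'/γ) · sinβ cosφ' / [1 − cos(β − φ')]
    = (4·50.6/19.0) · sin69.3°·cos23.3° / [1 − cos46.0°]
    = 10.653 · 0.8592 / 0.3053 = 29.97 m
FS = H_c / H = 29.97 / 15.3 = 1.959

FS = 1.96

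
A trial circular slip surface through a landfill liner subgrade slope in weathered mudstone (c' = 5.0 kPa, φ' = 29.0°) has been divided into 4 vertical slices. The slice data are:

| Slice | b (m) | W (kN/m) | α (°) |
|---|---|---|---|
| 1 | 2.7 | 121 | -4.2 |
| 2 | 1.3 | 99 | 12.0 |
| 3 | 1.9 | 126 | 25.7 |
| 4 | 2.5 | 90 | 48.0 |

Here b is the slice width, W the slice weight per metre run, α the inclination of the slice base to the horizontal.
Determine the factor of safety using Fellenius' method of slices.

Ordinary method of slices: FS = Σ[c'·Δl_i + (W_i cosα_i)·tanφ'] / Σ W_i sinα_i, with Δl_i = b_i / cosα_i.
Slice 1: Δl = 2.7/cos(-4.2°) = 2.707 m; N'_1 = 121·cos(-4.2°) = 120.7; c'Δl = 13.54; W sinα = -8.9
Slice 2: Δl = 1.3/cos12.0° = 1.329 m; N'_2 = 99·cos12.0° = 96.8; c'Δl = 6.65; W sinα = 20.6
Slice 3: Δl = 1.9/cos25.7° = 2.109 m; N'_3 = 126·cos25.7° = 113.5; c'Δl = 10.54; W sinα = 54.6
Slice 4: Δl = 2.5/cos48.0° = 3.736 m; N'_4 = 90·cos48.0° = 60.2; c'Δl = 18.68; W sinα = 66.9
Σc'Δl = 49.4 kN/m; ΣN' = 391.3 kN/m; ΣW sinα = 133.2 kN/m
Resisting = 49.4 + 391.3·tan29.0° = 49.4 + 216.9 = 266.3 kN/m
FS = 266.3 / 133.2 = 1.998

FS = 2.00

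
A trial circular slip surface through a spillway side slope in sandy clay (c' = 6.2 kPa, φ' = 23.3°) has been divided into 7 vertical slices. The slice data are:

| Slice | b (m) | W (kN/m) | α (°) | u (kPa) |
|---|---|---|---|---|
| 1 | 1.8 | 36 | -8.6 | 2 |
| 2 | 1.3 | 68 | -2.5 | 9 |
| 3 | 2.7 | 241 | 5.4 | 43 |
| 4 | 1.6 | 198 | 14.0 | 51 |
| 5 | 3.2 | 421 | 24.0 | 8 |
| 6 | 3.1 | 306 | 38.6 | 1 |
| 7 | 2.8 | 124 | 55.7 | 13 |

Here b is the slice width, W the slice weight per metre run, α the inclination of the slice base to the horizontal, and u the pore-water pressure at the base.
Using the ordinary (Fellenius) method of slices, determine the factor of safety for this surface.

Ordinary method of slices: FS = Σ[c'·Δl_i + (W_i cosα_i − u_i·Δl_i)·tanφ'] / Σ W_i sinα_i, with Δl_i = b_i / cosα_i.
Slice 1: Δl = 1.8/cos(-8.6°) = 1.820 m; N'_1 = 36·cos(-8.6°) − 2·1.820 = 32.0; c'Δl = 11.29; W sinα = -5.4
Slice 2: Δl = 1.3/cos(-2.5°) = 1.301 m; N'_2 = 68·cos(-2.5°) − 9·1.301 = 56.2; c'Δl = 8.07; W sinα = -3.0
Slice 3: Δl = 2.7/cos5.4° = 2.712 m; N'_3 = 241·cos5.4° − 43·2.712 = 123.3; c'Δl = 16.81; W sinα = 22.7
Slice 4: Δl = 1.6/cos14.0° = 1.649 m; N'_4 = 198·cos14.0° − 51·1.649 = 108.0; c'Δl = 10.22; W sinα = 47.9
Slice 5: Δl = 3.2/cos24.0° = 3.503 m; N'_5 = 421·cos24.0° − 8·3.503 = 356.6; c'Δl = 21.72; W sinα = 171.2
Slice 6: Δl = 3.1/cos38.6° = 3.967 m; N'_6 = 306·cos38.6° − 1·3.967 = 235.2; c'Δl = 24.59; W sinα = 190.9
Slice 7: Δl = 2.8/cos55.7° = 4.969 m; N'_7 = 124·cos55.7° − 13·4.969 = 5.3; c'Δl = 30.81; W sinα = 102.4
Σc'Δl = 123.5 kN/m; ΣN' = 916.6 kN/m; ΣW sinα = 526.8 kN/m
Resisting = 123.5 + 916.6·tan23.3° = 123.5 + 394.7 = 518.2 kN/m
FS = 518.2 / 526.8 = 0.984

FS = 0.98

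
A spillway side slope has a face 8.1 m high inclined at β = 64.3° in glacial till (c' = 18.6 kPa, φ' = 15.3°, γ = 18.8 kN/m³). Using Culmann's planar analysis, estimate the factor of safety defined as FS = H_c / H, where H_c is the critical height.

H_c = (4c'/γ) · sinβ cosφ' / [1 − cos(β − φ')]
    = (4·18.6/18.8) · sin64.3°·cos15.3° / [1 − cos49.0°]
    = 3.957 · 0.8691 / 0.3439 = 10.00 m
FS = H_c / H = 10.00 / 8.1 = 1.235

FS = 1.23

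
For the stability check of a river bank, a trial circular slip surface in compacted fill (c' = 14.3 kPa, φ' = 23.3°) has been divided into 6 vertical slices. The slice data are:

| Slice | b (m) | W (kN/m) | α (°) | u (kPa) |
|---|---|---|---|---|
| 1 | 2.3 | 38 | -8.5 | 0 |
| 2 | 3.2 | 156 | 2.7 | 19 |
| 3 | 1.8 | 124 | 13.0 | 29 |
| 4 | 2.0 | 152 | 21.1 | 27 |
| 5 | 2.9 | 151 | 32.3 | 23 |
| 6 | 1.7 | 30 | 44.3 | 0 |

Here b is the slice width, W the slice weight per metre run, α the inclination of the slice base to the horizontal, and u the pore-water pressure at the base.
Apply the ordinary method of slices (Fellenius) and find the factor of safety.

FS = 2.00

Ordinary method of slices: FS = Σ[c'·Δl_i + (W_i cosα_i − u_i·Δl_i)·tanφ'] / Σ W_i sinα_i, with Δl_i = b_i / cosα_i.
Slice 1: Δl = 2.3/cos(-8.5°) = 2.326 m; N'_1 = 38·cos(-8.5°) − 0·2.326 = 37.6; c'Δl = 33.26; W sinα = -5.6
Slice 2: Δl = 3.2/cos2.7° = 3.204 m; N'_2 = 156·cos2.7° − 19·3.204 = 95.0; c'Δl = 45.81; W sinα = 7.3
Slice 3: Δl = 1.8/cos13.0° = 1.847 m; N'_3 = 124·cos13.0° − 29·1.847 = 67.2; c'Δl = 26.42; W sinα = 27.9
Slice 4: Δl = 2.0/cos21.1° = 2.144 m; N'_4 = 152·cos21.1° − 27·2.144 = 83.9; c'Δl = 30.66; W sinα = 54.7
Slice 5: Δl = 2.9/cos32.3° = 3.431 m; N'_5 = 151·cos32.3° − 23·3.431 = 48.7; c'Δl = 49.06; W sinα = 80.7
Slice 6: Δl = 1.7/cos44.3° = 2.375 m; N'_6 = 30·cos44.3° − 0·2.375 = 21.5; c'Δl = 33.97; W sinα = 21.0
Σc'Δl = 219.2 kN/m; ΣN' = 353.9 kN/m; ΣW sinα = 186.0 kN/m
Resisting = 219.2 + 353.9·tan23.3° = 219.2 + 152.4 = 371.6 kN/m
FS = 371.6 / 186.0 = 1.998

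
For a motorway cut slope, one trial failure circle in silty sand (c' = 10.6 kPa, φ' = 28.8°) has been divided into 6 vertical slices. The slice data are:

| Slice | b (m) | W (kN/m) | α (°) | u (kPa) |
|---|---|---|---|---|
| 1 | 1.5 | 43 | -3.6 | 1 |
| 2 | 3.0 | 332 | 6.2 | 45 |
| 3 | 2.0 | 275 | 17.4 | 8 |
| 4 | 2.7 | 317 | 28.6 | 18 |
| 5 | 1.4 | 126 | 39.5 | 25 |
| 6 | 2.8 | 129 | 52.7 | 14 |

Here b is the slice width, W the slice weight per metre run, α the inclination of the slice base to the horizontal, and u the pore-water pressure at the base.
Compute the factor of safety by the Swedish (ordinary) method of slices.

Ordinary method of slices: FS = Σ[c'·Δl_i + (W_i cosα_i − u_i·Δl_i)·tanφ'] / Σ W_i sinα_i, with Δl_i = b_i / cosα_i.
Slice 1: Δl = 1.5/cos(-3.6°) = 1.503 m; N'_1 = 43·cos(-3.6°) − 1·1.503 = 41.4; c'Δl = 15.93; W sinα = -2.7
Slice 2: Δl = 3.0/cos6.2° = 3.018 m; N'_2 = 332·cos6.2° − 45·3.018 = 194.3; c'Δl = 31.99; W sinα = 35.9
Slice 3: Δl = 2.0/cos17.4° = 2.096 m; N'_3 = 275·cos17.4° − 8·2.096 = 245.6; c'Δl = 22.22; W sinα = 82.2
Slice 4: Δl = 2.7/cos28.6° = 3.075 m; N'_4 = 317·cos28.6° − 18·3.075 = 223.0; c'Δl = 32.60; W sinα = 151.7
Slice 5: Δl = 1.4/cos39.5° = 1.814 m; N'_5 = 126·cos39.5° − 25·1.814 = 51.9; c'Δl = 19.23; W sinα = 80.1
Slice 6: Δl = 2.8/cos52.7° = 4.621 m; N'_6 = 129·cos52.7° − 14·4.621 = 13.5; c'Δl = 48.98; W sinα = 102.6
Σc'Δl = 170.9 kN/m; ΣN' = 769.6 kN/m; ΣW sinα = 449.9 kN/m
Resisting = 170.9 + 769.6·tan28.8° = 170.9 + 423.1 = 594.1 kN/m
FS = 594.1 / 449.9 = 1.320

FS = 1.32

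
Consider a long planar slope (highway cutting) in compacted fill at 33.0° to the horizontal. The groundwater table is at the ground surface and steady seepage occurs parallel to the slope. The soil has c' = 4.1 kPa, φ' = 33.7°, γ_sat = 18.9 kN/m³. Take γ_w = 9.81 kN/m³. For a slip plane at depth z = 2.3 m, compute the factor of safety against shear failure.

With seepage parallel to the slope and the water table at the surface, the effective normal stress on the slip plane uses the buoyant unit weight γ' = γ_sat − γ_w while the driving shear stress uses γ_sat:
FS = [c' + γ' z cos²β tanφ'] / [γ_sat z sinβ cosβ]
γ' = 18.9 − 9.81 = 9.09 kN/m³
Numerator = 4.1 + 9.09·2.3·cos²33.0°·tan33.7° = 4.1 + 9.09·2.3·0.7034·0.6669 = 13.907 kPa
Denominator = 18.9·2.3·sin33.0°·cos33.0° = 18.9·2.3·0.5446·0.8387 = 19.856 kPa
FS = 13.907 / 19.856 = 0.700

FS = 0.70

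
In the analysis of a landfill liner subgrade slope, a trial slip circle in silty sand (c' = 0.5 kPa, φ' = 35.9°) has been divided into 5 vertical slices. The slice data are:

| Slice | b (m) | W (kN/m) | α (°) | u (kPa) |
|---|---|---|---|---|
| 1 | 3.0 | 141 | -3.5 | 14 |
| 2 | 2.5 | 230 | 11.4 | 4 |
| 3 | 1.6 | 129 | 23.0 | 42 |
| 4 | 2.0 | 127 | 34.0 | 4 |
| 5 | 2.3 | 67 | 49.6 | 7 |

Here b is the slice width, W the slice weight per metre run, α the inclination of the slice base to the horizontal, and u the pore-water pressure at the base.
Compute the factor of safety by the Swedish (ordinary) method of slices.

FS = 1.67

Ordinary method of slices: FS = Σ[c'·Δl_i + (W_i cosα_i − u_i·Δl_i)·tanφ'] / Σ W_i sinα_i, with Δl_i = b_i / cosα_i.
Slice 1: Δl = 3.0/cos(-3.5°) = 3.006 m; N'_1 = 141·cos(-3.5°) − 14·3.006 = 98.7; c'Δl = 1.50; W sinα = -8.6
Slice 2: Δl = 2.5/cos11.4° = 2.550 m; N'_2 = 230·cos11.4° − 4·2.550 = 215.3; c'Δl = 1.28; W sinα = 45.5
Slice 3: Δl = 1.6/cos23.0° = 1.738 m; N'_3 = 129·cos23.0° − 42·1.738 = 45.7; c'Δl = 0.87; W sinα = 50.4
Slice 4: Δl = 2.0/cos34.0° = 2.412 m; N'_4 = 127·cos34.0° − 4·2.412 = 95.6; c'Δl = 1.21; W sinα = 71.0
Slice 5: Δl = 2.3/cos49.6° = 3.549 m; N'_5 = 67·cos49.6° − 7·3.549 = 18.6; c'Δl = 1.77; W sinα = 51.0
Σc'Δl = 6.6 kN/m; ΣN' = 473.9 kN/m; ΣW sinα = 209.3 kN/m
Resisting = 6.6 + 473.9·tan35.9° = 6.6 + 343.0 = 349.7 kN/m
FS = 349.7 / 209.3 = 1.671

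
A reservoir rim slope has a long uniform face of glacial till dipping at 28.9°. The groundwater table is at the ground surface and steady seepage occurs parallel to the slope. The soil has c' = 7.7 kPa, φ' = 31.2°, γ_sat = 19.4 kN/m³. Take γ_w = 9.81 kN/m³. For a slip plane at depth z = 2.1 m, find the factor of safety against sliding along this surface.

With seepage parallel to the slope and the water table at the surface, the effective normal stress on the slip plane uses the buoyant unit weight γ' = γ_sat − γ_w while the driving shear stress uses γ_sat:
FS = [c' + γ' z cos²β tanφ'] / [γ_sat z sinβ cosβ]
γ' = 19.4 − 9.81 = 9.59 kN/m³
Numerator = 7.7 + 9.59·2.1·cos²28.9°·tan31.2° = 7.7 + 9.59·2.1·0.7664·0.6056 = 17.048 kPa
Denominator = 19.4·2.1·sin28.9°·cos28.9° = 19.4·2.1·0.4833·0.8755 = 17.237 kPa
FS = 17.048 / 17.237 = 0.989

FS = 0.99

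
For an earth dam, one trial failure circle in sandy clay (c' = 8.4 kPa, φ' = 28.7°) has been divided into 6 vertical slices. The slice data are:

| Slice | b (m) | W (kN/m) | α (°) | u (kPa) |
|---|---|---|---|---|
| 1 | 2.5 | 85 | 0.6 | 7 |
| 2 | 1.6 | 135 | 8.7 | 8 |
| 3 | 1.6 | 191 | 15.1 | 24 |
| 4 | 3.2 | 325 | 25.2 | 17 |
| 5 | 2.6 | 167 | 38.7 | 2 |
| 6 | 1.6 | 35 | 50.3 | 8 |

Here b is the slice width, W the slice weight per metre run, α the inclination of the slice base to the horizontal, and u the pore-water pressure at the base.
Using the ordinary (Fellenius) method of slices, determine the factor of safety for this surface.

FS = 1.49

Ordinary method of slices: FS = Σ[c'·Δl_i + (W_i cosα_i − u_i·Δl_i)·tanφ'] / Σ W_i sinα_i, with Δl_i = b_i / cosα_i.
Slice 1: Δl = 2.5/cos0.6° = 2.500 m; N'_1 = 85·cos0.6° − 7·2.500 = 67.5; c'Δl = 21.00; W sinα = 0.9
Slice 2: Δl = 1.6/cos8.7° = 1.619 m; N'_2 = 135·cos8.7° − 8·1.619 = 120.5; c'Δl = 13.60; W sinα = 20.4
Slice 3: Δl = 1.6/cos15.1° = 1.657 m; N'_3 = 191·cos15.1° − 24·1.657 = 144.6; c'Δl = 13.92; W sinα = 49.8
Slice 4: Δl = 3.2/cos25.2° = 3.537 m; N'_4 = 325·cos25.2° − 17·3.537 = 233.9; c'Δl = 29.71; W sinα = 138.4
Slice 5: Δl = 2.6/cos38.7° = 3.331 m; N'_5 = 167·cos38.7° − 2·3.331 = 123.7; c'Δl = 27.98; W sinα = 104.4
Slice 6: Δl = 1.6/cos50.3° = 2.505 m; N'_6 = 35·cos50.3° − 8·2.505 = 2.3; c'Δl = 21.04; W sinα = 26.9
Σc'Δl = 127.3 kN/m; ΣN' = 692.6 kN/m; ΣW sinα = 340.8 kN/m
Resisting = 127.3 + 692.6·tan28.7° = 127.3 + 379.2 = 506.4 kN/m
FS = 506.4 / 340.8 = 1.486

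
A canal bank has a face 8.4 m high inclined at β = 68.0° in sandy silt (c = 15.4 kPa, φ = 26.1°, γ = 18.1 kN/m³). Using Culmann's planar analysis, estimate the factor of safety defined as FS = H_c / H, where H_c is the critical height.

H_c = (4c/γ) · sinβ cosφ / [1 − cos(β − φ)]
    = (4·15.4/18.1) · sin68.0°·cos26.1° / [1 − cos41.9°]
    = 3.403 · 0.8326 / 0.2557 = 11.08 m
FS = H_c / H = 11.08 / 8.4 = 1.319

FS = 1.32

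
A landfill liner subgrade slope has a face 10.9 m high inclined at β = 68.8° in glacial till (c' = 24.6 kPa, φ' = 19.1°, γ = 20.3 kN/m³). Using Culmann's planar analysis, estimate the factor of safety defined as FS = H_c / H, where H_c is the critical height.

H_c = (4c'/γ) · sinβ cosφ' / [1 − cos(β − φ')]
    = (4·24.6/20.3) · sin68.8°·cos19.1° / [1 − cos49.7°]
    = 4.847 · 0.8810 / 0.3532 = 12.09 m
FS = H_c / H = 12.09 / 10.9 = 1.109

FS = 1.11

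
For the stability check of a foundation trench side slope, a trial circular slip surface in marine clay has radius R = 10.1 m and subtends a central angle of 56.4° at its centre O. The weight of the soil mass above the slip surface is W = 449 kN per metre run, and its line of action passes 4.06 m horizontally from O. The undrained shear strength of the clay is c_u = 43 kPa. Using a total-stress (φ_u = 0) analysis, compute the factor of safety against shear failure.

FS = 2.37

Taking moments about the centre O, the resisting moment is provided by the undrained shear strength acting along the arc:
Arc length L_a = R·θ = 10.1·(56.4°·π/180) = 10.1·0.9844 = 9.94 m
M_R = c_u·L_a·R = 43·9.94·10.1 = 4317.9 kN·m/m
M_D = W·d = 449·4.06 = 1822.9 kN·m/m
FS = M_R / M_D = 4317.9 / 1822.9 = 2.369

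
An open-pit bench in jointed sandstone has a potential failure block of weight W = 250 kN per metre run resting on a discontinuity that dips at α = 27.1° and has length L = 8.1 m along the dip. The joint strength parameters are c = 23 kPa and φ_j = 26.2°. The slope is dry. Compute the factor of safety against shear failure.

Resolving the block weight along and normal to the plane and applying the Mohr–Coulomb strength on the joint:
N' = W cosα = 250·cos27.1° = 222.6 kN/m
Driving force T = W sinα = 250·sin27.1° = 113.9 kN/m
Resisting force R = c·L + N'·tanφ_j = 23·8.1 + 222.6·tan26.2° = 186.3 + 109.5 = 295.8 kN/m
FS = R / T = 295.8 / 113.9 = 2.597

FS = 2.60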